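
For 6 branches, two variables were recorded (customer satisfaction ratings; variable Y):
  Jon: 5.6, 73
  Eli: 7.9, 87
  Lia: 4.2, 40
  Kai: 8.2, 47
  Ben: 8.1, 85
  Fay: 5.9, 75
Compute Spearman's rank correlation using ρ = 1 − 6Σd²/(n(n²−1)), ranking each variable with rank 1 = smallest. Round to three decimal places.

0.371

Ranks of variable 1: 2, 4, 1, 6, 5, 3
Ranks of variable 2: 3, 6, 1, 2, 5, 4
d = r₁ − r₂: -1, -2, 0, 4, 0, -1
d²: 1, 4, 0, 16, 0, 1; Σd² = 22
ρ = 1 − 6·22/(6·35) = 1 − 132/210 = 0.371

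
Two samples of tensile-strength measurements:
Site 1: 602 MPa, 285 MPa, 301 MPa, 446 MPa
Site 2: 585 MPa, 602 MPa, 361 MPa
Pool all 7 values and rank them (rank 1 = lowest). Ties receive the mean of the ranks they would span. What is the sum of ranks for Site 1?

13.5

Sorted (ascending): 285, 301, 361, 446, 585, 602, 602
The 2 values of 602 occupy positions 6–7 → average rank (6+7)/2 = 6.5.
Site 1 values → pooled ranks: 602→6.5, 285→1, 301→2, 446→4
Rank sum = 6.5 + 1 + 2 + 4 = 13.5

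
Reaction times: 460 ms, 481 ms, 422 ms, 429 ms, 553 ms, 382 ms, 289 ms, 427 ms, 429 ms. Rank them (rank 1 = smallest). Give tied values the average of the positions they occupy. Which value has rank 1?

Sorted (ascending): 289, 382, 422, 427, 429, 429, 460, 481, 553
The 2 values of 429 occupy positions 5–6 → average rank (5+6)/2 = 5.5.
Rank 1 → value 289.

289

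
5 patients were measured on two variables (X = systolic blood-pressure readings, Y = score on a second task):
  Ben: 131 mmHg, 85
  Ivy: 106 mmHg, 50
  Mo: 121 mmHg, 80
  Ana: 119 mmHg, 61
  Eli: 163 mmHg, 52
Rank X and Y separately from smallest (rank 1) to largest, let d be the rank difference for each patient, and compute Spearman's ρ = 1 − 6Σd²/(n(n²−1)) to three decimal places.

Ranks of variable 1: 4, 1, 3, 2, 5
Ranks of variable 2: 5, 1, 4, 3, 2
d = r₁ − r₂: -1, 0, -1, -1, 3
d²: 1, 0, 1, 1, 9; Σd² = 12
ρ = 1 − 6·12/(5·24) = 1 − 72/120 = 0.400

0.400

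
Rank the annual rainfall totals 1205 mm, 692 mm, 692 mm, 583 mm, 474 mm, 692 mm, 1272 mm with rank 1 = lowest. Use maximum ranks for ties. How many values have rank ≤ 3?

Sorted (ascending): 474, 583, 692, 692, 692, 1205, 1272
The 3 values of 692 occupy positions 3–5 → each gets rank 5.
Ranks ≤ 3: {1, 2} → 2 values.

2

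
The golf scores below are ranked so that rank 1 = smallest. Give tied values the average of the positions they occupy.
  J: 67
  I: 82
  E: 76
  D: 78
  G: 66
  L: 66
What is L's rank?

Sorted (ascending): 66, 66, 67, 76, 78, 82
The 2 values of 66 occupy positions 1–2 → average rank (1+2)/2 = 1.5.
L has value 66 → rank 1.5.

1.5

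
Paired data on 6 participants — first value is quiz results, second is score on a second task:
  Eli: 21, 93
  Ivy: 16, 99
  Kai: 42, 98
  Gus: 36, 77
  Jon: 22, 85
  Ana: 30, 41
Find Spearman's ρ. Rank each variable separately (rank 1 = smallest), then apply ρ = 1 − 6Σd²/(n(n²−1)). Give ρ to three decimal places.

Ranks of variable 1: 2, 1, 6, 5, 3, 4
Ranks of variable 2: 4, 6, 5, 2, 3, 1
d = r₁ − r₂: -2, -5, 1, 3, 0, 3
d²: 4, 25, 1, 9, 0, 9; Σd² = 48
ρ = 1 − 6·48/(6·35) = 1 − 288/210 = -0.371

-0.371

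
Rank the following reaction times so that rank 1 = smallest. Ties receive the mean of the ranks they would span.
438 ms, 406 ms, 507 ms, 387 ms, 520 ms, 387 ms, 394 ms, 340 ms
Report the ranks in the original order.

Sorted (ascending): 340, 387, 387, 394, 406, 438, 507, 520
The 2 values of 387 occupy positions 2–3 → average rank (2+3)/2 = 2.5.

6, 5, 7, 2.5, 8, 2.5, 4, 1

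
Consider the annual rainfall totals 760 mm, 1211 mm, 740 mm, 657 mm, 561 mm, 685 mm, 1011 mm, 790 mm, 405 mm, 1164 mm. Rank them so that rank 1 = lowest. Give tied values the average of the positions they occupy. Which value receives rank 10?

1211

Sorted (ascending): 405, 561, 657, 685, 740, 760, 790, 1011, 1164, 1211
No ties — each value takes its position as its rank.
Rank 10 → value 1211.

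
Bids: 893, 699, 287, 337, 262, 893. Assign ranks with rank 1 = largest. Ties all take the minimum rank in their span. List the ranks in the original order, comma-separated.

Sorted (descending): 893, 893, 699, 337, 287, 262
The 2 values of 893 occupy positions 1–2 → each gets rank 1.

1, 3, 5, 4, 6, 1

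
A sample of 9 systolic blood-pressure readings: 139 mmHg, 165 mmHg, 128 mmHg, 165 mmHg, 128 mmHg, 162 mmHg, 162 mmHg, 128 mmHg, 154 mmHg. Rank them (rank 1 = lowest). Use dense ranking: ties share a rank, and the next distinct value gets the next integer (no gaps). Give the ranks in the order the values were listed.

2, 5, 1, 5, 1, 4, 4, 1, 3

Sorted (ascending): 128, 128, 128, 139, 154, 162, 162, 165, 165
The 3 values of 128 share dense rank 1.
The 2 values of 162 share dense rank 4.
The 2 values of 165 share dense rank 5.
Remaining distinct values take the next consecutive integers.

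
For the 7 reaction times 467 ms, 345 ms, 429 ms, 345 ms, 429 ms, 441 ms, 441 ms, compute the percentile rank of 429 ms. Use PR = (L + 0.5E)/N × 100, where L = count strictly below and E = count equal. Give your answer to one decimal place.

42.9

N = 7.
Strictly below 429: 2. Equal to 429: 2.
PR = (2 + 0.5·2)/7 × 100 = 42.9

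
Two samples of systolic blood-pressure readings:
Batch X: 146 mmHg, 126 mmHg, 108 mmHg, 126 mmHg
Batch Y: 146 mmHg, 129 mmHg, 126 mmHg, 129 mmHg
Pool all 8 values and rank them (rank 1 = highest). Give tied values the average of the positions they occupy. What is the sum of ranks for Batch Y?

14.5

Sorted (descending): 146, 146, 129, 129, 126, 126, 126, 108
The 2 values of 146 occupy positions 1–2 → average rank (1+2)/2 = 1.5.
The 2 values of 129 occupy positions 3–4 → average rank (3+4)/2 = 3.5.
The 3 values of 126 occupy positions 5–7 → average rank 6.
Batch Y values → pooled ranks: 146→1.5, 129→3.5, 126→6, 129→3.5
Rank sum = 1.5 + 3.5 + 6 + 3.5 = 14.5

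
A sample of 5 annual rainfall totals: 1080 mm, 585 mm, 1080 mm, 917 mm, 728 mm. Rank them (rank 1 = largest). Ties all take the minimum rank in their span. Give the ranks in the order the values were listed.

1, 5, 1, 3, 4

Sorted (descending): 1080, 1080, 917, 728, 585
The 2 values of 1080 occupy positions 1–2 → each gets rank 1.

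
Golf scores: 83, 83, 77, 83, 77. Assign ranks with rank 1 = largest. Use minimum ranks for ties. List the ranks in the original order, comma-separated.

Sorted (descending): 83, 83, 83, 77, 77
The 3 values of 83 occupy positions 1–3 → each gets rank 1.
The 2 values of 77 occupy positions 4–5 → each gets rank 4.

1, 1, 4, 1, 4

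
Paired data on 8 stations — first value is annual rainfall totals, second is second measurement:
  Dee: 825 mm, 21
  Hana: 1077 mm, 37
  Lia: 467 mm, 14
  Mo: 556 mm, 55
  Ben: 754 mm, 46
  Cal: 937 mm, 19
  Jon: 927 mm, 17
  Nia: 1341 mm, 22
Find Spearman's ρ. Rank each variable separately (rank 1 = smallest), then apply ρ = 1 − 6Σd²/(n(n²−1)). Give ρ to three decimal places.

Ranks of variable 1: 4, 7, 1, 2, 3, 6, 5, 8
Ranks of variable 2: 4, 6, 1, 8, 7, 3, 2, 5
d = r₁ − r₂: 0, 1, 0, -6, -4, 3, 3, 3
d²: 0, 1, 0, 36, 16, 9, 9, 9; Σd² = 80
ρ = 1 − 6·80/(8·63) = 1 − 480/504 = 0.048

0.048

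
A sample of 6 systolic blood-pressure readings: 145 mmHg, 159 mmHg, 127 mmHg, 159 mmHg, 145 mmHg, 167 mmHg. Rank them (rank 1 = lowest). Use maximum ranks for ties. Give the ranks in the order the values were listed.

Sorted (ascending): 127, 145, 145, 159, 159, 167
The 2 values of 145 occupy positions 2–3 → each gets rank 3.
The 2 values of 159 occupy positions 4–5 → each gets rank 5.

3, 5, 1, 5, 3, 6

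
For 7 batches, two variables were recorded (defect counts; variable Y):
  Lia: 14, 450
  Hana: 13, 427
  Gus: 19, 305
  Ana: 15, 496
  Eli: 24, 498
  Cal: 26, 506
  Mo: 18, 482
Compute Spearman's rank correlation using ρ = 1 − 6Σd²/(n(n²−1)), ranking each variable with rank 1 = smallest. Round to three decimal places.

Ranks of variable 1: 2, 1, 5, 3, 6, 7, 4
Ranks of variable 2: 3, 2, 1, 5, 6, 7, 4
d = r₁ − r₂: -1, -1, 4, -2, 0, 0, 0
d²: 1, 1, 16, 4, 0, 0, 0; Σd² = 22
ρ = 1 − 6·22/(7·48) = 1 − 132/336 = 0.607

0.607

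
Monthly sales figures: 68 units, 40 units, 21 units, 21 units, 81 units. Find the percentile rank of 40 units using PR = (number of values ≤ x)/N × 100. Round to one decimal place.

60.0

N = 5.
Strictly below 40: 2. Equal to 40: 1.
PR = 3/5 × 100 = 60.0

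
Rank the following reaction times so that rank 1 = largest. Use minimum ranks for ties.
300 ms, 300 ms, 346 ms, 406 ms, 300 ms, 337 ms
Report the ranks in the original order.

Sorted (descending): 406, 346, 337, 300, 300, 300
The 3 values of 300 occupy positions 4–6 → each gets rank 4.

4, 4, 2, 1, 4, 3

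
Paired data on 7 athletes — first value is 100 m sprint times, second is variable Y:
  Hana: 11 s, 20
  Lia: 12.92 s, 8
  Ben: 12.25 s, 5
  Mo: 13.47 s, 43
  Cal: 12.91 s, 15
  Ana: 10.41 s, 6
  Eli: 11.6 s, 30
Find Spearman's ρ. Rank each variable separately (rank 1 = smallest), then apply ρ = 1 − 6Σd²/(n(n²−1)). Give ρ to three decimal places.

Ranks of variable 1: 2, 6, 4, 7, 5, 1, 3
Ranks of variable 2: 5, 3, 1, 7, 4, 2, 6
d = r₁ − r₂: -3, 3, 3, 0, 1, -1, -3
d²: 9, 9, 9, 0, 1, 1, 9; Σd² = 38
ρ = 1 − 6·38/(7·48) = 1 − 228/336 = 0.321

0.321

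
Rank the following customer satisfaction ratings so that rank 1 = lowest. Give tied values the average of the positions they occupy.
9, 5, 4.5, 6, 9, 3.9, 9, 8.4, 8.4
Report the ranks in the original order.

Sorted (ascending): 3.9, 4.5, 5, 6, 8.4, 8.4, 9, 9, 9
The 2 values of 8.4 occupy positions 5–6 → average rank (5+6)/2 = 5.5.
The 3 values of 9 occupy positions 7–9 → average rank 8.

8, 3, 2, 4, 8, 1, 8, 5.5, 5.5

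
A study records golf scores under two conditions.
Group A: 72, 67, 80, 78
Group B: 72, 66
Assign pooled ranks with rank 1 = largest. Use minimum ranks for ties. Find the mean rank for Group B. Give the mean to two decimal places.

4.50

Sorted (descending): 80, 78, 72, 72, 67, 66
The 2 values of 72 occupy positions 3–4 → each gets rank 3.
Group B values → pooled ranks: 72→3, 66→6
Mean rank = (3 + 6) / 2 = 4.50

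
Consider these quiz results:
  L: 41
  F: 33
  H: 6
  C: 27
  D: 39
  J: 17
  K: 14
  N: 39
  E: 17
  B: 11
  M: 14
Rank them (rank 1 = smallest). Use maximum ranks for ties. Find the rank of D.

Sorted (ascending): 6, 11, 14, 14, 17, 17, 27, 33, 39, 39, 41
The 2 values of 14 occupy positions 3–4 → each gets rank 4.
The 2 values of 17 occupy positions 5–6 → each gets rank 6.
The 2 values of 39 occupy positions 9–10 → each gets rank 10.
D has value 39 → rank 10.

10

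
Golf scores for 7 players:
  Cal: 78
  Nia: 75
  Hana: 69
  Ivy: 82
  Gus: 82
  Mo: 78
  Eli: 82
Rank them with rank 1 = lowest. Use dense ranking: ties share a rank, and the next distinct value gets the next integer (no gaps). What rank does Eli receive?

Sorted (ascending): 69, 75, 78, 78, 82, 82, 82
The 2 values of 78 share dense rank 3.
The 3 values of 82 share dense rank 4.
Remaining distinct values take the next consecutive integers.
Eli has value 82 → rank 4.

4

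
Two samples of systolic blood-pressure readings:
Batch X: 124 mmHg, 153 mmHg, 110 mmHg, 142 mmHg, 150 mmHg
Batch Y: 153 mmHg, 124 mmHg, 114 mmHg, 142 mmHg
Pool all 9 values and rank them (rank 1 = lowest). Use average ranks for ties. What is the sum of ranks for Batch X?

25.5

Sorted (ascending): 110, 114, 124, 124, 142, 142, 150, 153, 153
The 2 values of 124 occupy positions 3–4 → average rank (3+4)/2 = 3.5.
The 2 values of 142 occupy positions 5–6 → average rank (5+6)/2 = 5.5.
The 2 values of 153 occupy positions 8–9 → average rank (8+9)/2 = 8.5.
Batch X values → pooled ranks: 124→3.5, 153→8.5, 110→1, 142→5.5, 150→7
Rank sum = 3.5 + 8.5 + 1 + 5.5 + 7 = 25.5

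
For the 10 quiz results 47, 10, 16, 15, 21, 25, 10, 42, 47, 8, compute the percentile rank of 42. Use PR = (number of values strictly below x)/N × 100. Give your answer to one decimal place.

N = 10.
Strictly below 42: 7. Equal to 42: 1.
PR = 7/10 × 100 = 70.0

70.0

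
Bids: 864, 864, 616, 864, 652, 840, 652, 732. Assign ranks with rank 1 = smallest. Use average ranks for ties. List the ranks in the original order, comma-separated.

7, 7, 1, 7, 2.5, 5, 2.5, 4

Sorted (ascending): 616, 652, 652, 732, 840, 864, 864, 864
The 2 values of 652 occupy positions 2–3 → average rank (2+3)/2 = 2.5.
The 3 values of 864 occupy positions 6–8 → average rank 7.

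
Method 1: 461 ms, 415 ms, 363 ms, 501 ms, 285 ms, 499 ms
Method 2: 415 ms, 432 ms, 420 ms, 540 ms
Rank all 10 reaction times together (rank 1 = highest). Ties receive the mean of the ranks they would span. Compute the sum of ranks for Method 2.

Sorted (descending): 540, 501, 499, 461, 432, 420, 415, 415, 363, 285
The 2 values of 415 occupy positions 7–8 → average rank (7+8)/2 = 7.5.
Method 2 values → pooled ranks: 415→7.5, 432→5, 420→6, 540→1
Rank sum = 7.5 + 5 + 6 + 1 = 19.5

19.5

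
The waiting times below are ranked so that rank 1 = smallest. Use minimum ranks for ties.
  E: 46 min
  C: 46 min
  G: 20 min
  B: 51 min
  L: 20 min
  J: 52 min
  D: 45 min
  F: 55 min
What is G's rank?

1

Sorted (ascending): 20, 20, 45, 46, 46, 51, 52, 55
The 2 values of 20 occupy positions 1–2 → each gets rank 1.
The 2 values of 46 occupy positions 4–5 → each gets rank 4.
G has value 20 min → rank 1.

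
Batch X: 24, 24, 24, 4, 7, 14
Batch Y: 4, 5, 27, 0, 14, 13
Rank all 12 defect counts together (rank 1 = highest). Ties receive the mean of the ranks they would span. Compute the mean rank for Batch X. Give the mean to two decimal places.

Sorted (descending): 27, 24, 24, 24, 14, 14, 13, 7, 5, 4, 4, 0
The 3 values of 24 occupy positions 2–4 → average rank 3.
The 2 values of 14 occupy positions 5–6 → average rank (5+6)/2 = 5.5.
The 2 values of 4 occupy positions 10–11 → average rank (10+11)/2 = 10.5.
Batch X values → pooled ranks: 24→3, 24→3, 24→3, 4→10.5, 7→8, 14→5.5
Mean rank = (3 + 3 + 3 + 10.5 + 8 + 5.5) / 6 = 5.50

5.50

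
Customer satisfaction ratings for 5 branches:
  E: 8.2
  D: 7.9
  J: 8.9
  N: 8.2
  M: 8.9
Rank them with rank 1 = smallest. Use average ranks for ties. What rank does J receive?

4.5

Sorted (ascending): 7.9, 8.2, 8.2, 8.9, 8.9
The 2 values of 8.2 occupy positions 2–3 → average rank (2+3)/2 = 2.5.
The 2 values of 8.9 occupy positions 4–5 → average rank (4+5)/2 = 4.5.
J has value 8.9 → rank 4.5.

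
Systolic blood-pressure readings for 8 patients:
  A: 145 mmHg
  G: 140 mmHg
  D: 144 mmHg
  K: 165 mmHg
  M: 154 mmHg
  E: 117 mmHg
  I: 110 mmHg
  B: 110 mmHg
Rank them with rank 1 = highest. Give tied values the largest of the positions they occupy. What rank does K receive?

Sorted (descending): 165, 154, 145, 144, 140, 117, 110, 110
The 2 values of 110 occupy positions 7–8 → each gets rank 8.
K has value 165 mmHg → rank 1.

1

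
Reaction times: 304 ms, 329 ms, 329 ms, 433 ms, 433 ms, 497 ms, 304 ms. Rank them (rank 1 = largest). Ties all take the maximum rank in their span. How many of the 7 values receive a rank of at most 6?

Sorted (descending): 497, 433, 433, 329, 329, 304, 304
The 2 values of 433 occupy positions 2–3 → each gets rank 3.
The 2 values of 329 occupy positions 4–5 → each gets rank 5.
The 2 values of 304 occupy positions 6–7 → each gets rank 7.
Ranks ≤ 6: {1, 3, 3, 5, 5} → 5 values.

5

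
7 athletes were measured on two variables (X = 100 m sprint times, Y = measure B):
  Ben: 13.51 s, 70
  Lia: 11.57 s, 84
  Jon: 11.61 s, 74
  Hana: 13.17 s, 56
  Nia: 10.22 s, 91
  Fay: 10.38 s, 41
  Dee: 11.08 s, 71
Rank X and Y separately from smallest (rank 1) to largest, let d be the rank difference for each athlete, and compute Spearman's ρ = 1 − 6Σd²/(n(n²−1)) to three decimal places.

-0.321

Ranks of variable 1: 7, 4, 5, 6, 1, 2, 3
Ranks of variable 2: 3, 6, 5, 2, 7, 1, 4
d = r₁ − r₂: 4, -2, 0, 4, -6, 1, -1
d²: 16, 4, 0, 16, 36, 1, 1; Σd² = 74
ρ = 1 − 6·74/(7·48) = 1 − 444/336 = -0.321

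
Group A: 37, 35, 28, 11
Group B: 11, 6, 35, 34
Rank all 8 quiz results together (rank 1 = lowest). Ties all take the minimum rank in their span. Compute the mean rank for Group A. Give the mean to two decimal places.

5.00

Sorted (ascending): 6, 11, 11, 28, 34, 35, 35, 37
The 2 values of 11 occupy positions 2–3 → each gets rank 2.
The 2 values of 35 occupy positions 6–7 → each gets rank 6.
Group A values → pooled ranks: 37→8, 35→6, 28→4, 11→2
Mean rank = (8 + 6 + 4 + 2) / 4 = 5.00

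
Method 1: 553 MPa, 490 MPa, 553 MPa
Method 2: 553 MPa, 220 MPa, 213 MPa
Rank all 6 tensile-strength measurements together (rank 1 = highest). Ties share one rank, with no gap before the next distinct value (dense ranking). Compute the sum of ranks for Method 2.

8

Sorted (descending): 553, 553, 553, 490, 220, 213
The 3 values of 553 share dense rank 1.
Remaining distinct values take the next consecutive integers.
Method 2 values → pooled ranks: 553→1, 220→3, 213→4
Rank sum = 1 + 3 + 4 = 8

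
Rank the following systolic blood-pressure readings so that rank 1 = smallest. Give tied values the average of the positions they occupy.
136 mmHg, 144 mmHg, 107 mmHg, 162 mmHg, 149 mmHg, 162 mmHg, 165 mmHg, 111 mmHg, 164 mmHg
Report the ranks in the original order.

Sorted (ascending): 107, 111, 136, 144, 149, 162, 162, 164, 165
The 2 values of 162 occupy positions 6–7 → average rank (6+7)/2 = 6.5.

3, 4, 1, 6.5, 5, 6.5, 9, 2, 8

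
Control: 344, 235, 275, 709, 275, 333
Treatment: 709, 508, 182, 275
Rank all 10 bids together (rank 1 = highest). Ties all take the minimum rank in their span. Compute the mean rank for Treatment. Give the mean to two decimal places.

Sorted (descending): 709, 709, 508, 344, 333, 275, 275, 275, 235, 182
The 2 values of 709 occupy positions 1–2 → each gets rank 1.
The 3 values of 275 occupy positions 6–8 → each gets rank 6.
Treatment values → pooled ranks: 709→1, 508→3, 182→10, 275→6
Mean rank = (1 + 3 + 10 + 6) / 4 = 5.00

5.00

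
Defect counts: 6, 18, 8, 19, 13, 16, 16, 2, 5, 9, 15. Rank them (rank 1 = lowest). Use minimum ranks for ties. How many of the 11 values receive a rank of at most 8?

9

Sorted (ascending): 2, 5, 6, 8, 9, 13, 15, 16, 16, 18, 19
The 2 values of 16 occupy positions 8–9 → each gets rank 8.
Ranks ≤ 8: {1, 2, 3, 4, 5, 6, 7, 8, 8} → 9 values.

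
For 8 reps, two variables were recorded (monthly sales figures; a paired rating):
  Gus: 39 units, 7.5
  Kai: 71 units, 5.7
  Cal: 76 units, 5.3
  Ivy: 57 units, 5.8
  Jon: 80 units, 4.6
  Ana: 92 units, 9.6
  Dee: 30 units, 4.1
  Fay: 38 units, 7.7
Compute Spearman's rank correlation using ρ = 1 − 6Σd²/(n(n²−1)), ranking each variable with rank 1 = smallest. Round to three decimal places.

0.167

Ranks of variable 1: 3, 5, 6, 4, 7, 8, 1, 2
Ranks of variable 2: 6, 4, 3, 5, 2, 8, 1, 7
d = r₁ − r₂: -3, 1, 3, -1, 5, 0, 0, -5
d²: 9, 1, 9, 1, 25, 0, 0, 25; Σd² = 70
ρ = 1 − 6·70/(8·63) = 1 − 420/504 = 0.167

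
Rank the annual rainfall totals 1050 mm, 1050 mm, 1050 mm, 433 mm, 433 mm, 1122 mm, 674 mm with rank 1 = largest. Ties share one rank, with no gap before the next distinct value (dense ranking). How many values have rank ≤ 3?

5

Sorted (descending): 1122, 1050, 1050, 1050, 674, 433, 433
The 3 values of 1050 share dense rank 2.
The 2 values of 433 share dense rank 4.
Remaining distinct values take the next consecutive integers.
Ranks ≤ 3: {1, 2, 2, 2, 3} → 5 values.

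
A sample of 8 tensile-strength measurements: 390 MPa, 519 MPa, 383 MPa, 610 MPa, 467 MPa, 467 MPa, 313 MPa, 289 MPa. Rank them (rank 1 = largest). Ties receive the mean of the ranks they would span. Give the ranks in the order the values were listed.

5, 2, 6, 1, 3.5, 3.5, 7, 8

Sorted (descending): 610, 519, 467, 467, 390, 383, 313, 289
The 2 values of 467 occupy positions 3–4 → average rank (3+4)/2 = 3.5.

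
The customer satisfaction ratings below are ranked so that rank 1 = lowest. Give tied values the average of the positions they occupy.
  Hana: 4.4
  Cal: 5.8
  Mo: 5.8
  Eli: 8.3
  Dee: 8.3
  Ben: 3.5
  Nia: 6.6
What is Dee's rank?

6.5

Sorted (ascending): 3.5, 4.4, 5.8, 5.8, 6.6, 8.3, 8.3
The 2 values of 5.8 occupy positions 3–4 → average rank (3+4)/2 = 3.5.
The 2 values of 8.3 occupy positions 6–7 → average rank (6+7)/2 = 6.5.
Dee has value 8.3 → rank 6.5.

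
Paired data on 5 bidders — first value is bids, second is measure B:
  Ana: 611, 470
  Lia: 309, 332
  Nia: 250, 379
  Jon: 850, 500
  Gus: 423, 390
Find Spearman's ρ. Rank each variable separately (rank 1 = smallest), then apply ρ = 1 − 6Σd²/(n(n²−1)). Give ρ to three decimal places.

0.900

Ranks of variable 1: 4, 2, 1, 5, 3
Ranks of variable 2: 4, 1, 2, 5, 3
d = r₁ − r₂: 0, 1, -1, 0, 0
d²: 0, 1, 1, 0, 0; Σd² = 2
ρ = 1 − 6·2/(5·24) = 1 − 12/120 = 0.900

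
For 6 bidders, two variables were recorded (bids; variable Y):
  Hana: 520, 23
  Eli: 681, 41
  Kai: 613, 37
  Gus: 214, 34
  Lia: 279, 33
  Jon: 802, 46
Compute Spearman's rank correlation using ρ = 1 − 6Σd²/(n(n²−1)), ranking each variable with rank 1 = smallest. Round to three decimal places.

Ranks of variable 1: 3, 5, 4, 1, 2, 6
Ranks of variable 2: 1, 5, 4, 3, 2, 6
d = r₁ − r₂: 2, 0, 0, -2, 0, 0
d²: 4, 0, 0, 4, 0, 0; Σd² = 8
ρ = 1 − 6·8/(6·35) = 1 − 48/210 = 0.771

0.771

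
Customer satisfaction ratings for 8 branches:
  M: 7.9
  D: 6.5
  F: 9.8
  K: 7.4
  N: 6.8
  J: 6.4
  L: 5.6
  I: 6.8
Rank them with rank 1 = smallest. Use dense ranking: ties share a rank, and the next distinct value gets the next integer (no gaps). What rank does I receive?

4

Sorted (ascending): 5.6, 6.4, 6.5, 6.8, 6.8, 7.4, 7.9, 9.8
The 2 values of 6.8 share dense rank 4.
Remaining distinct values take the next consecutive integers.
I has value 6.8 → rank 4.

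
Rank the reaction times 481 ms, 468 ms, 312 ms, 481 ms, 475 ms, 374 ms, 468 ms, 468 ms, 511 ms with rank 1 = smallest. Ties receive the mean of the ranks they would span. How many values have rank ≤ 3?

2

Sorted (ascending): 312, 374, 468, 468, 468, 475, 481, 481, 511
The 3 values of 468 occupy positions 3–5 → average rank 4.
The 2 values of 481 occupy positions 7–8 → average rank (7+8)/2 = 7.5.
Ranks ≤ 3: {1, 2} → 2 values.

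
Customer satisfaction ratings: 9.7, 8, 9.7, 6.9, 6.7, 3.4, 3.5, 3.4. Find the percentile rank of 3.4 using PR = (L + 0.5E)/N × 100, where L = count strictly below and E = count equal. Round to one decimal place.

N = 8.
Strictly below 3.4: 0. Equal to 3.4: 2.
PR = (0 + 0.5·2)/8 × 100 = 12.5

12.5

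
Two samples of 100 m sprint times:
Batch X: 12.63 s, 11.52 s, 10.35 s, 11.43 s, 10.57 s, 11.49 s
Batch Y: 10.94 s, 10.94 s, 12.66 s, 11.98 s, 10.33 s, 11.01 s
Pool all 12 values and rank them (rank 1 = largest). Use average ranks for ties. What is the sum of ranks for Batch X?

Sorted (descending): 12.66, 12.63, 11.98, 11.52, 11.49, 11.43, 11.01, 10.94, 10.94, 10.57, 10.35, 10.33
The 2 values of 10.94 occupy positions 8–9 → average rank (8+9)/2 = 8.5.
Batch X values → pooled ranks: 12.63→2, 11.52→4, 10.35→11, 11.43→6, 10.57→10, 11.49→5
Rank sum = 2 + 4 + 11 + 6 + 10 + 5 = 38

38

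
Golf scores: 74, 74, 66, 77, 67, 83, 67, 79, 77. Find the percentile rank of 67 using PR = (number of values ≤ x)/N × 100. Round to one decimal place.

N = 9.
Strictly below 67: 1. Equal to 67: 2.
PR = 3/9 × 100 = 33.3

33.3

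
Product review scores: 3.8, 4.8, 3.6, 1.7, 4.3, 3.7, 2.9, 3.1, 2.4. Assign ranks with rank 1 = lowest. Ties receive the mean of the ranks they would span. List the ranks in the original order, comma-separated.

7, 9, 5, 1, 8, 6, 3, 4, 2

Sorted (ascending): 1.7, 2.4, 2.9, 3.1, 3.6, 3.7, 3.8, 4.3, 4.8
No ties — each value takes its position as its rank.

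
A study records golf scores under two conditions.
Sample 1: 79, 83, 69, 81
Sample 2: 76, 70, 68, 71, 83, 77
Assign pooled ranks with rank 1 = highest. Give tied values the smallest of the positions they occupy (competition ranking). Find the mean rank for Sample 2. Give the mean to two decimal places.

Sorted (descending): 83, 83, 81, 79, 77, 76, 71, 70, 69, 68
The 2 values of 83 occupy positions 1–2 → each gets rank 1.
Sample 2 values → pooled ranks: 76→6, 70→8, 68→10, 71→7, 83→1, 77→5
Mean rank = (6 + 8 + 10 + 7 + 1 + 5) / 6 = 6.17

6.17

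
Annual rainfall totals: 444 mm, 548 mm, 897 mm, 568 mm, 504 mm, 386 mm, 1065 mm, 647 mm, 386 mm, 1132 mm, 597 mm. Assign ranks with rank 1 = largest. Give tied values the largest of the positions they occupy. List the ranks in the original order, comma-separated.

Sorted (descending): 1132, 1065, 897, 647, 597, 568, 548, 504, 444, 386, 386
The 2 values of 386 occupy positions 10–11 → each gets rank 11.

9, 7, 3, 6, 8, 11, 2, 4, 11, 1, 5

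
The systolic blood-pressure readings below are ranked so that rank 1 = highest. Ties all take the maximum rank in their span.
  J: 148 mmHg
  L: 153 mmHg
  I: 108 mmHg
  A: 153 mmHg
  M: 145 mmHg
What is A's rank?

Sorted (descending): 153, 153, 148, 145, 108
The 2 values of 153 occupy positions 1–2 → each gets rank 2.
A has value 153 mmHg → rank 2.

2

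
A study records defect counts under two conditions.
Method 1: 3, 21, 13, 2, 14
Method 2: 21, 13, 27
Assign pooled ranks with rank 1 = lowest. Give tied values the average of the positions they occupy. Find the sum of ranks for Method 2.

18

Sorted (ascending): 2, 3, 13, 13, 14, 21, 21, 27
The 2 values of 13 occupy positions 3–4 → average rank (3+4)/2 = 3.5.
The 2 values of 21 occupy positions 6–7 → average rank (6+7)/2 = 6.5.
Method 2 values → pooled ranks: 21→6.5, 13→3.5, 27→8
Rank sum = 6.5 + 3.5 + 8 = 18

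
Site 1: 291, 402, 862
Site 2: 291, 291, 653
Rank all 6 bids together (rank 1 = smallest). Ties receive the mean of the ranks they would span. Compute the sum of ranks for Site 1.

Sorted (ascending): 291, 291, 291, 402, 653, 862
The 3 values of 291 occupy positions 1–3 → average rank 2.
Site 1 values → pooled ranks: 291→2, 402→4, 862→6
Rank sum = 2 + 4 + 6 = 12

12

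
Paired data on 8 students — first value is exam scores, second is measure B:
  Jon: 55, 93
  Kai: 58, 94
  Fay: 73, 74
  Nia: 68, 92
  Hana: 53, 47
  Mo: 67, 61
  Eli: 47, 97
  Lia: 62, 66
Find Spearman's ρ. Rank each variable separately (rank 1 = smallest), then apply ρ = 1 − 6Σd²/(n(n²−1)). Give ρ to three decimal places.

-0.286

Ranks of variable 1: 3, 4, 8, 7, 2, 6, 1, 5
Ranks of variable 2: 6, 7, 4, 5, 1, 2, 8, 3
d = r₁ − r₂: -3, -3, 4, 2, 1, 4, -7, 2
d²: 9, 9, 16, 4, 1, 16, 49, 4; Σd² = 108
ρ = 1 − 6·108/(8·63) = 1 − 648/504 = -0.286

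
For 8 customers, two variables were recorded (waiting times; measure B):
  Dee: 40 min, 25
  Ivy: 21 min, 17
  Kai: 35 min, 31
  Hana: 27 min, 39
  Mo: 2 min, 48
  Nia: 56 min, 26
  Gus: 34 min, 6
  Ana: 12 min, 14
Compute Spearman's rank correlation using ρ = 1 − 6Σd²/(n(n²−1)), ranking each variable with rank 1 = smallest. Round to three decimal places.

-0.095

Ranks of variable 1: 7, 3, 6, 4, 1, 8, 5, 2
Ranks of variable 2: 4, 3, 6, 7, 8, 5, 1, 2
d = r₁ − r₂: 3, 0, 0, -3, -7, 3, 4, 0
d²: 9, 0, 0, 9, 49, 9, 16, 0; Σd² = 92
ρ = 1 − 6·92/(8·63) = 1 − 552/504 = -0.095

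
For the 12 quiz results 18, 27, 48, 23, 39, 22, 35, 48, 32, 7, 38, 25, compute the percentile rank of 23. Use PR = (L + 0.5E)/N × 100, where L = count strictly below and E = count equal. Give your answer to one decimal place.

N = 12.
Strictly below 23: 3. Equal to 23: 1.
PR = (3 + 0.5·1)/12 × 100 = 29.2

29.2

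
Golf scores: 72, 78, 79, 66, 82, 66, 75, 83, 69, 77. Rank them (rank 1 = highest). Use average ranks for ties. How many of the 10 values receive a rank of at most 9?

Sorted (descending): 83, 82, 79, 78, 77, 75, 72, 69, 66, 66
The 2 values of 66 occupy positions 9–10 → average rank (9+10)/2 = 9.5.
Ranks ≤ 9: {1, 2, 3, 4, 5, 6, 7, 8} → 8 values.

8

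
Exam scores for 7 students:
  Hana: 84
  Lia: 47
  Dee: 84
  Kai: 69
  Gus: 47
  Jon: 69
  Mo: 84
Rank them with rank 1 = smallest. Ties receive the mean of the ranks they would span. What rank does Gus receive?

Sorted (ascending): 47, 47, 69, 69, 84, 84, 84
The 2 values of 47 occupy positions 1–2 → average rank (1+2)/2 = 1.5.
The 2 values of 69 occupy positions 3–4 → average rank (3+4)/2 = 3.5.
The 3 values of 84 occupy positions 5–7 → average rank 6.
Gus has value 47 → rank 1.5.

1.5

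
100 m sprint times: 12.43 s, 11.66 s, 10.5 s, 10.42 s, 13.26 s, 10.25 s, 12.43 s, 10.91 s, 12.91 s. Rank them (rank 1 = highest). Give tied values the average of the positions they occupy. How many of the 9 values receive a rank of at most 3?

2

Sorted (descending): 13.26, 12.91, 12.43, 12.43, 11.66, 10.91, 10.5, 10.42, 10.25
The 2 values of 12.43 occupy positions 3–4 → average rank (3+4)/2 = 3.5.
Ranks ≤ 3: {1, 2} → 2 values.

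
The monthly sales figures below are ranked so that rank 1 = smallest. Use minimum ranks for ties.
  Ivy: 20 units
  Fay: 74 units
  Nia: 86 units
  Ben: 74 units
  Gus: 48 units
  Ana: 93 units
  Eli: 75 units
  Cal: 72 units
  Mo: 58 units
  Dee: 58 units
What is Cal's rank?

Sorted (ascending): 20, 48, 58, 58, 72, 74, 74, 75, 86, 93
The 2 values of 58 occupy positions 3–4 → each gets rank 3.
The 2 values of 74 occupy positions 6–7 → each gets rank 6.
Cal has value 72 units → rank 5.

5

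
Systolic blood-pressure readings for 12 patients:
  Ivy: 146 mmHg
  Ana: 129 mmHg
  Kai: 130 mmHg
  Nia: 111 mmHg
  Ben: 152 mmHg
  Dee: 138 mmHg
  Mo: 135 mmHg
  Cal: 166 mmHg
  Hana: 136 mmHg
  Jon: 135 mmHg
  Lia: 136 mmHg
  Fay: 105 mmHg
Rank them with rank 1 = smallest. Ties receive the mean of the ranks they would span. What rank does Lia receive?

7.5

Sorted (ascending): 105, 111, 129, 130, 135, 135, 136, 136, 138, 146, 152, 166
The 2 values of 135 occupy positions 5–6 → average rank (5+6)/2 = 5.5.
The 2 values of 136 occupy positions 7–8 → average rank (7+8)/2 = 7.5.
Lia has value 136 mmHg → rank 7.5.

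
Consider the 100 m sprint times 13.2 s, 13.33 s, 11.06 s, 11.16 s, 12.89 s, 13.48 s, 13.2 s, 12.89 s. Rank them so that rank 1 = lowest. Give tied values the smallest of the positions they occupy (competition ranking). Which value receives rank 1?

Sorted (ascending): 11.06, 11.16, 12.89, 12.89, 13.2, 13.2, 13.33, 13.48
The 2 values of 12.89 occupy positions 3–4 → each gets rank 3.
The 2 values of 13.2 occupy positions 5–6 → each gets rank 5.
Rank 1 → value 11.06.

11.06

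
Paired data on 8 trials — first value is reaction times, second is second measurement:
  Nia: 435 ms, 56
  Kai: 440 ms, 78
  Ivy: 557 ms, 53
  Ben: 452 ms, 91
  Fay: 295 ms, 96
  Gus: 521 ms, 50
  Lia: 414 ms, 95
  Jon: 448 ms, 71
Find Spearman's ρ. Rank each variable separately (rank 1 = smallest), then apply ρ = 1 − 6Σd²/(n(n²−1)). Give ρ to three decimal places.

Ranks of variable 1: 3, 4, 8, 6, 1, 7, 2, 5
Ranks of variable 2: 3, 5, 2, 6, 8, 1, 7, 4
d = r₁ − r₂: 0, -1, 6, 0, -7, 6, -5, 1
d²: 0, 1, 36, 0, 49, 36, 25, 1; Σd² = 148
ρ = 1 − 6·148/(8·63) = 1 − 888/504 = -0.762

-0.762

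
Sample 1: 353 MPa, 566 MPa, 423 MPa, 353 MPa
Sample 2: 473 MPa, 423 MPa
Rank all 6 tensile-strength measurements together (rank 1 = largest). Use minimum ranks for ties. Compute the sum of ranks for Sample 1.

14

Sorted (descending): 566, 473, 423, 423, 353, 353
The 2 values of 423 occupy positions 3–4 → each gets rank 3.
The 2 values of 353 occupy positions 5–6 → each gets rank 5.
Sample 1 values → pooled ranks: 353→5, 566→1, 423→3, 353→5
Rank sum = 5 + 1 + 3 + 5 = 14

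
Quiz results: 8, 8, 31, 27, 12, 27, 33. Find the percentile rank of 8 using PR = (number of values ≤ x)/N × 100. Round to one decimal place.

N = 7.
Strictly below 8: 0. Equal to 8: 2.
PR = 2/7 × 100 = 28.6

28.6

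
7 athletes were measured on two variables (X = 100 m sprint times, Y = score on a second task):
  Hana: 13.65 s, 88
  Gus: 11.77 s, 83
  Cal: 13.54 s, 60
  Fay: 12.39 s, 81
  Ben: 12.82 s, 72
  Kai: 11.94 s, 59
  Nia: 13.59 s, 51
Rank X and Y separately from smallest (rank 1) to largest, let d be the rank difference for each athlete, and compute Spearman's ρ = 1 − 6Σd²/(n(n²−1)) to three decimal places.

-0.036

Ranks of variable 1: 7, 1, 5, 3, 4, 2, 6
Ranks of variable 2: 7, 6, 3, 5, 4, 2, 1
d = r₁ − r₂: 0, -5, 2, -2, 0, 0, 5
d²: 0, 25, 4, 4, 0, 0, 25; Σd² = 58
ρ = 1 − 6·58/(7·48) = 1 − 348/336 = -0.036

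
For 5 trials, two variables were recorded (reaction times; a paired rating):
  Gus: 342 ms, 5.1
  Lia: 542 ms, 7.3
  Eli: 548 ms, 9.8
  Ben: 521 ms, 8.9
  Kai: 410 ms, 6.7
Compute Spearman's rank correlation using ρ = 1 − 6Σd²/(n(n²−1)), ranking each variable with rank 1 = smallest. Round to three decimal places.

Ranks of variable 1: 1, 4, 5, 3, 2
Ranks of variable 2: 1, 3, 5, 4, 2
d = r₁ − r₂: 0, 1, 0, -1, 0
d²: 0, 1, 0, 1, 0; Σd² = 2
ρ = 1 − 6·2/(5·24) = 1 − 12/120 = 0.900

0.900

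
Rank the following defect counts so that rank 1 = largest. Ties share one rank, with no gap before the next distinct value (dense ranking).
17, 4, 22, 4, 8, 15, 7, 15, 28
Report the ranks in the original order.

3, 7, 2, 7, 5, 4, 6, 4, 1

Sorted (descending): 28, 22, 17, 15, 15, 8, 7, 4, 4
The 2 values of 15 share dense rank 4.
The 2 values of 4 share dense rank 7.
Remaining distinct values take the next consecutive integers.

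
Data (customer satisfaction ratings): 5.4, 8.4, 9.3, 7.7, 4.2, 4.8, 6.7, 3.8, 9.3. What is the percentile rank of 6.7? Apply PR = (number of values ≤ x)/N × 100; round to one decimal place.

55.6

N = 9.
Strictly below 6.7: 4. Equal to 6.7: 1.
PR = 5/9 × 100 = 55.6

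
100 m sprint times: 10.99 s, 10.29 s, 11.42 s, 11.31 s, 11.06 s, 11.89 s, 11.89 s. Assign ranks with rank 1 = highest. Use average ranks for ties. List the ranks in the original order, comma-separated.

Sorted (descending): 11.89, 11.89, 11.42, 11.31, 11.06, 10.99, 10.29
The 2 values of 11.89 occupy positions 1–2 → average rank (1+2)/2 = 1.5.

6, 7, 3, 4, 5, 1.5, 1.5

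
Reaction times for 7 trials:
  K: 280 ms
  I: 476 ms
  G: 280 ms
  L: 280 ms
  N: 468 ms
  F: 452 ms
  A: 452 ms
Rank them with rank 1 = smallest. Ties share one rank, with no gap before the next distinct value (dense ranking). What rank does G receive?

Sorted (ascending): 280, 280, 280, 452, 452, 468, 476
The 3 values of 280 share dense rank 1.
The 2 values of 452 share dense rank 2.
Remaining distinct values take the next consecutive integers.
G has value 280 ms → rank 1.

1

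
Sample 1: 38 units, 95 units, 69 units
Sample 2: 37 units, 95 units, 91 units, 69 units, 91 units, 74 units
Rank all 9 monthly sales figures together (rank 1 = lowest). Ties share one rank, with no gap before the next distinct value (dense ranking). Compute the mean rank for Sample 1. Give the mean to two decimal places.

Sorted (ascending): 37, 38, 69, 69, 74, 91, 91, 95, 95
The 2 values of 69 share dense rank 3.
The 2 values of 91 share dense rank 5.
The 2 values of 95 share dense rank 6.
Remaining distinct values take the next consecutive integers.
Sample 1 values → pooled ranks: 38→2, 95→6, 69→3
Mean rank = (2 + 6 + 3) / 3 = 3.67

3.67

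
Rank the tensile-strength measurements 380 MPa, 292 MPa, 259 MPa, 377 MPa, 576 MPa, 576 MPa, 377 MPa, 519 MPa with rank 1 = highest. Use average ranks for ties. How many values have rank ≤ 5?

4

Sorted (descending): 576, 576, 519, 380, 377, 377, 292, 259
The 2 values of 576 occupy positions 1–2 → average rank (1+2)/2 = 1.5.
The 2 values of 377 occupy positions 5–6 → average rank (5+6)/2 = 5.5.
Ranks ≤ 5: {1.5, 1.5, 3, 4} → 4 values.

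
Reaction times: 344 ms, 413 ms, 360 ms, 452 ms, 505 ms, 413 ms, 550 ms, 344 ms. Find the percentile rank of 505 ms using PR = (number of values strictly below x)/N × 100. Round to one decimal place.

75.0

N = 8.
Strictly below 505: 6. Equal to 505: 1.
PR = 6/8 × 100 = 75.0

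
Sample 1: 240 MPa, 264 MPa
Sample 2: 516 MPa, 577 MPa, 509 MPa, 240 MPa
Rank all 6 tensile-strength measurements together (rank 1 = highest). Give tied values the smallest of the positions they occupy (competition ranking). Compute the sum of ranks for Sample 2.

11

Sorted (descending): 577, 516, 509, 264, 240, 240
The 2 values of 240 occupy positions 5–6 → each gets rank 5.
Sample 2 values → pooled ranks: 516→2, 577→1, 509→3, 240→5
Rank sum = 2 + 1 + 3 + 5 = 11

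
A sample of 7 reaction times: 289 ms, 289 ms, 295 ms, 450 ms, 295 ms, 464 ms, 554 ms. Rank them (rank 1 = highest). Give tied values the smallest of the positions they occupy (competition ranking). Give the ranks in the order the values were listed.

6, 6, 4, 3, 4, 2, 1

Sorted (descending): 554, 464, 450, 295, 295, 289, 289
The 2 values of 295 occupy positions 4–5 → each gets rank 4.
The 2 values of 289 occupy positions 6–7 → each gets rank 6.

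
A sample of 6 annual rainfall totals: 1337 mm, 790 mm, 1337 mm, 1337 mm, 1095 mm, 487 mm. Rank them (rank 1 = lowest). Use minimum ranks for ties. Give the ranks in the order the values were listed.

Sorted (ascending): 487, 790, 1095, 1337, 1337, 1337
The 3 values of 1337 occupy positions 4–6 → each gets rank 4.

4, 2, 4, 4, 3, 1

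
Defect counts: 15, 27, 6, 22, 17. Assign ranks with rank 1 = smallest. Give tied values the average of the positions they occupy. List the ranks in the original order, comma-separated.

2, 5, 1, 4, 3

Sorted (ascending): 6, 15, 17, 22, 27
No ties — each value takes its position as its rank.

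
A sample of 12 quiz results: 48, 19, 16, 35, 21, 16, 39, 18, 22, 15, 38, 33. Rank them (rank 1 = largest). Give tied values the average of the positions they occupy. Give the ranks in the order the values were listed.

Sorted (descending): 48, 39, 38, 35, 33, 22, 21, 19, 18, 16, 16, 15
The 2 values of 16 occupy positions 10–11 → average rank (10+11)/2 = 10.5.

1, 8, 10.5, 4, 7, 10.5, 2, 9, 6, 12, 3, 5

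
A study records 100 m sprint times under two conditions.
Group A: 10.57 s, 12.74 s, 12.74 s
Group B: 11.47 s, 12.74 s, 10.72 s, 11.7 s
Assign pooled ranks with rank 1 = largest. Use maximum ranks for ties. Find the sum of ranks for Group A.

13

Sorted (descending): 12.74, 12.74, 12.74, 11.7, 11.47, 10.72, 10.57
The 3 values of 12.74 occupy positions 1–3 → each gets rank 3.
Group A values → pooled ranks: 10.57→7, 12.74→3, 12.74→3
Rank sum = 7 + 3 + 3 = 13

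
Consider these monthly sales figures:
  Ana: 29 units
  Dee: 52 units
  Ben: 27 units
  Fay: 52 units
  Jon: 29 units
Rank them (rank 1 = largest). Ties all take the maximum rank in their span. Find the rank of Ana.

4

Sorted (descending): 52, 52, 29, 29, 27
The 2 values of 52 occupy positions 1–2 → each gets rank 2.
The 2 values of 29 occupy positions 3–4 → each gets rank 4.
Ana has value 29 units → rank 4.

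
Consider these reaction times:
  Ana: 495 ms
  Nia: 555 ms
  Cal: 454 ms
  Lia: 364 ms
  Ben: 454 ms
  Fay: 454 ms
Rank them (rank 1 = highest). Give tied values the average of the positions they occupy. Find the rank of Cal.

Sorted (descending): 555, 495, 454, 454, 454, 364
The 3 values of 454 occupy positions 3–5 → average rank 4.
Cal has value 454 ms → rank 4.

4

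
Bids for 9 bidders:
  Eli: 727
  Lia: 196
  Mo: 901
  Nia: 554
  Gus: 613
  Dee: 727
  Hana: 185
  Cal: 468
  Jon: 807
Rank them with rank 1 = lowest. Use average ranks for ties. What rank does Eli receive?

6.5

Sorted (ascending): 185, 196, 468, 554, 613, 727, 727, 807, 901
The 2 values of 727 occupy positions 6–7 → average rank (6+7)/2 = 6.5.
Eli has value 727 → rank 6.5.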